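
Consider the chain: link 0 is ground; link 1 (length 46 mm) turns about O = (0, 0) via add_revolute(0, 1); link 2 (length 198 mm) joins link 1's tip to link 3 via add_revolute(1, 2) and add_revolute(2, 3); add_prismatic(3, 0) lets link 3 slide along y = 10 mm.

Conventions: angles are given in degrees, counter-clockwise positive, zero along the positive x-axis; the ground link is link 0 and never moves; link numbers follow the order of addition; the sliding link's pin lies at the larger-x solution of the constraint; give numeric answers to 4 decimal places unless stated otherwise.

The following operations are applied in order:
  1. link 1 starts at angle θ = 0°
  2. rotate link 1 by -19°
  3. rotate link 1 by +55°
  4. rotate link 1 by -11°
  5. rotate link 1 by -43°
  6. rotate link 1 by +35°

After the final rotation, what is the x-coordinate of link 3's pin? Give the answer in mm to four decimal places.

geometry: r = 46 mm, L = 198 mm, e = 10 mm; θ starts at 0°
rotate link 1 by -19°: θ ← 0° -19° = -19°
rotate link 1 by +55°: θ ← -19° +55° = 36°
rotate link 1 by -11°: θ ← 36° -11° = 25°
rotate link 1 by -43°: θ ← 25° -43° = -18°
rotate link 1 by +35°: θ ← -18° +35° = 17°
crank pin P = (r cos θ, r sin θ) = (43.990019, 13.449098)
h = r sin θ − e = 13.449098 − 10 = 3.449098
x = r cos θ + √(L² − h²) = 43.990019 + 197.969957 = 241.959975

241.9600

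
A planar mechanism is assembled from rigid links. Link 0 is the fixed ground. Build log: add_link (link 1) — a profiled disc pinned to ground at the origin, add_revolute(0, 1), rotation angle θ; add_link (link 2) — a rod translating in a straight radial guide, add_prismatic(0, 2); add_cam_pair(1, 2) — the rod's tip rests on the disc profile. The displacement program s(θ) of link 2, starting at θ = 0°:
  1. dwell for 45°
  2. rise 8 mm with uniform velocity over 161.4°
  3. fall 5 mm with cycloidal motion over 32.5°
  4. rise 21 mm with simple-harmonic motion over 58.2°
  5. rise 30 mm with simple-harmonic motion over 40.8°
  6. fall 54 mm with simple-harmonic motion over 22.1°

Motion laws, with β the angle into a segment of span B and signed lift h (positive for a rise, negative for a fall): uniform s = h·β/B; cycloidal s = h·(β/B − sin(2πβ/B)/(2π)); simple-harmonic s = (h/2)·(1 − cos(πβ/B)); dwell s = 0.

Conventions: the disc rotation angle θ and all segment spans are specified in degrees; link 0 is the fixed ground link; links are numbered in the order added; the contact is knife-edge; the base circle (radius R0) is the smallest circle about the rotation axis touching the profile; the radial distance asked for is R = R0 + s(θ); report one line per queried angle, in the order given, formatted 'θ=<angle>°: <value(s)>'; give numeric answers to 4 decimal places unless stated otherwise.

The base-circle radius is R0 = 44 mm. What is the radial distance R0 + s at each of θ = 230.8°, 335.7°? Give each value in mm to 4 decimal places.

seg 1 [0°–45°] dwell: s stays 0.0000
seg 2 [45°–206.4°] uniform, h=8: full span → s += 8 → s = 8.0000
seg 3 [206.4°–238.9°] cycloidal, h=-5: θ=230.8° here. β=24.4, B=32.5. -5·(0.7508 − sin(2π·0.7508)/(2π)) = -4.5496 → s = 3.4504
seg 3 [206.4°–238.9°] cycloidal, h=-5: full span → s += -5 → s = 3.0000
seg 4 [238.9°–297.1°] simple-harmonic, h=21: full span → s += 21 → s = 24.0000
seg 5 [297.1°–337.9°] simple-harmonic, h=30: θ=335.7° here. β=38.6, B=40.8. 30/2·(1 − cos(π·0.9461)) = 29.7853 → s = 53.7853
θ=230.8°: R = R0 + s = 44 + 3.4504 = 47.4504
θ=335.7°: R = R0 + s = 44 + 53.7853 = 97.7853

θ=230.8°: 47.4504
θ=335.7°: 97.7853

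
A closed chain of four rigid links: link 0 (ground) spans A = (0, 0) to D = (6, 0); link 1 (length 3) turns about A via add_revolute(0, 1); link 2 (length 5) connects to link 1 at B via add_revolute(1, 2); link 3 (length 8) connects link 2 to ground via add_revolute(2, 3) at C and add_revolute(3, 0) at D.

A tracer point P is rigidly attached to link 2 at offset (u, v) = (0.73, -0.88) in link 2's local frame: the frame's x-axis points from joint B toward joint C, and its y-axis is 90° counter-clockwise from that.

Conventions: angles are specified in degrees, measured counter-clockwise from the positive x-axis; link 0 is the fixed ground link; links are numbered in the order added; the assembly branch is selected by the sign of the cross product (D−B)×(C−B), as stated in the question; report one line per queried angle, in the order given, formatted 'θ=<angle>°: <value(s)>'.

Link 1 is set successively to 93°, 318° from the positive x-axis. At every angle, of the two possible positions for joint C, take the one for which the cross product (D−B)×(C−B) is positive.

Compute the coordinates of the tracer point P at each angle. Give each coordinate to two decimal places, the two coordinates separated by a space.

A=(0,0), D=(6.00,0)
θ=93°: B = A + 3.00·(cos93°, sin93°) = (-0.1570, 2.9959)
θ=93°: |BD| = 6.8472
θ=93°: circle(B,5.00) ∩ circle(D,8.00): a=0.5757, h=4.9667
θ=93°:   candidates: C₊=(2.5338,7.2101) cross=34.008; C₋=(-1.8124,-1.7221) cross=-34.008
θ=93°:   branch + wants cross > 0 → take C=(2.5338,7.2101) (cross=34.008)
θ=93°: ex = (C−B)/|BC| = (0.5382,0.8428); ey = (-0.8428,0.5382)
θ=93°: P = B + 0.73·ex + -0.88·ey = (0.9776,3.1376)
θ=318°: B = A + 3.00·(cos318°, sin318°) = (2.2294, -2.0074)
θ=318°: |BD| = 4.2716
θ=318°: circle(B,5.00) ∩ circle(D,8.00): a=-2.4292, h=4.3702
θ=318°:   candidates: C₊=(-1.9686,0.7087) cross=18.668; C₋=(2.1389,-7.0066) cross=-18.668
θ=318°:   branch + wants cross > 0 → take C=(-1.9686,0.7087) (cross=18.668)
θ=318°: ex = (C−B)/|BC| = (-0.8396,0.5432); ey = (-0.5432,-0.8396)
θ=318°: P = B + 0.73·ex + -0.88·ey = (2.0946,-0.8720)

θ=93°: 0.98 3.14
θ=318°: 2.09 -0.87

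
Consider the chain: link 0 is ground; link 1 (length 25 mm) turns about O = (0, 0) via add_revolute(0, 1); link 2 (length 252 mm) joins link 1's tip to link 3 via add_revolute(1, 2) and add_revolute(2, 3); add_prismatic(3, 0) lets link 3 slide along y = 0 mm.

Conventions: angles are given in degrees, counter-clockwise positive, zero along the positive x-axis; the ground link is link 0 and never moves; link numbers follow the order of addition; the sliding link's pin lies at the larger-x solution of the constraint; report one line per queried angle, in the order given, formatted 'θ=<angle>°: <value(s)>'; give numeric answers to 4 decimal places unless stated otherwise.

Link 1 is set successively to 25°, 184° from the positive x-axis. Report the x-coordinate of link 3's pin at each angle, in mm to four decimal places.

geometry: r = 25 mm, L = 252 mm, e = 0 mm
θ=25°: crank pin P = (r cos θ, r sin θ) = (22.657695, 10.565457)
θ=25°: h = r sin θ − e = 10.565457 − 0 = 10.565457
θ=25°: x = r cos θ + √(L² − h²) = 22.657695 + 251.778417 = 274.436111
θ=184°: crank pin P = (r cos θ, r sin θ) = (-24.939101, -1.743912)
θ=184°: h = r sin θ − e = -1.743912 − 0 = -1.743912
θ=184°: x = r cos θ + √(L² − h²) = -24.939101 + 251.993966 = 227.054864

θ=25°: 274.4361
θ=184°: 227.0549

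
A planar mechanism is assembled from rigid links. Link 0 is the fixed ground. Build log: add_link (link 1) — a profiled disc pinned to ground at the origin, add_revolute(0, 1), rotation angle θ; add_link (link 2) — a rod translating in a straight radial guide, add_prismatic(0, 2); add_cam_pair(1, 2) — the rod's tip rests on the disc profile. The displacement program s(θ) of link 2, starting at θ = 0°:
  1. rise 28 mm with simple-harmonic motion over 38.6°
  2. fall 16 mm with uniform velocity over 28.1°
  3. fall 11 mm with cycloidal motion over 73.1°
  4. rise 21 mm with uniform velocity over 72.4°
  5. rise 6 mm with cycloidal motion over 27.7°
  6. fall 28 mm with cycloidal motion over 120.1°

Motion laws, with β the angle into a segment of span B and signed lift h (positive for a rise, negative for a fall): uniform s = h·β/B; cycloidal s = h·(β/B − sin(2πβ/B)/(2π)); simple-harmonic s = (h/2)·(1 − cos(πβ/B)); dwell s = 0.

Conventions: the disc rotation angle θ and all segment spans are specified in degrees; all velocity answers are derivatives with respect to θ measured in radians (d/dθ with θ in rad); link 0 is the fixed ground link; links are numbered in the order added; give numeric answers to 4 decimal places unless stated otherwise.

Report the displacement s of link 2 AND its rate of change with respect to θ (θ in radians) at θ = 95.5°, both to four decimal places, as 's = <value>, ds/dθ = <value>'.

seg 1 [0°–38.6°] simple-harmonic, h=28: full span → s += 28 → s = 28.0000
seg 2 [38.6°–66.7°] uniform, h=-16: full span → s += -16 → s = 12.0000
seg 3 [66.7°–139.8°] cycloidal, h=-11: θ=95.5° here. β=28.8, B=73.1. -11·(0.3940 − sin(2π·0.3940)/(2π)) = -3.2519 → s = 8.7481
velocity in seg [66.7°–139.8°] (cycloidal), θ in radians: β = 28.8° = 0.5027 rad, B = 73.1° = 1.2758 rad; ds/dθ = (h/B)(1 − cos(2πβ/B)) = ((-11)/1.2758)(1 − cos(2π·0.3940)) = -15.400380 mm/rad

s = 8.7481, ds/dθ = -15.4004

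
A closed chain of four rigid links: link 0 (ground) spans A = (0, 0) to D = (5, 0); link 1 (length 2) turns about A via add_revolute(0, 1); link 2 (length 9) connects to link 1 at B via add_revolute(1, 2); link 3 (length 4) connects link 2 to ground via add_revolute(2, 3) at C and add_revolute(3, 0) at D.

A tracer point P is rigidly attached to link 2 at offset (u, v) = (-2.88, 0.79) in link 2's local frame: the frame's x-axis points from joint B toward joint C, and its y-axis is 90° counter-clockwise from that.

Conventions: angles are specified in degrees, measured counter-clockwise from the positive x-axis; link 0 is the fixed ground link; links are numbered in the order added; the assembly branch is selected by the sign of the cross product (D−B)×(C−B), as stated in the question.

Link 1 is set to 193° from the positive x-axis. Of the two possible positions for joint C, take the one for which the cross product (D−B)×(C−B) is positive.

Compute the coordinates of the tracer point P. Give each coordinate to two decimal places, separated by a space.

A=(0,0), D=(5.00,0)
B = A + 2.00·(cos193°, sin193°) = (-1.9487, -0.4499)
|BD| = 6.9633
circle(B,9.00) ∩ circle(D,4.00): a=8.1490, h=3.8202
  candidates: C₊=(5.9364,3.8889) cross=26.601; C₋=(6.4300,-3.7356) cross=-26.601
  branch + wants cross > 0 → take C=(5.9364,3.8889) (cross=26.601)
ex = (C−B)/|BC| = (0.8761,0.4821); ey = (-0.4821,0.8761)
P = B + -2.88·ex + 0.79·ey = (-4.8528,-1.1462)

-4.85 -1.15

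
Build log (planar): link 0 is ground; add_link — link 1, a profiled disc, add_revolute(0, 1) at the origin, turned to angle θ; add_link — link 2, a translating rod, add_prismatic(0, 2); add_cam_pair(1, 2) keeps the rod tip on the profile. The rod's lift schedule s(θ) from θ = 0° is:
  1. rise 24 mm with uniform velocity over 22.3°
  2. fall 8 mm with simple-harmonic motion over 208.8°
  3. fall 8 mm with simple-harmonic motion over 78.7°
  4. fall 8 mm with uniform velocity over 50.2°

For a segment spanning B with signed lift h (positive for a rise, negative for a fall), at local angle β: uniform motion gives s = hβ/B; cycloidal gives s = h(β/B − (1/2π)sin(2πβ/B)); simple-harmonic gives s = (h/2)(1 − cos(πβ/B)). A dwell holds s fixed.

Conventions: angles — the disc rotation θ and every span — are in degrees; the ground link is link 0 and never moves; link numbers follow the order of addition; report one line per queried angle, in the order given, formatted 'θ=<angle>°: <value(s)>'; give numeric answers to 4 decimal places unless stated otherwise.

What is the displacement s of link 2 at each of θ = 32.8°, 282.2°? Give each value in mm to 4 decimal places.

seg 1 [0°–22.3°] uniform, h=24: full span → s += 24 → s = 24.0000
seg 2 [22.3°–231.1°] simple-harmonic, h=-8: θ=32.8° here. β=10.5, B=208.8. -8/2·(1 − cos(π·0.0503)) = -0.0498 → s = 23.9502
seg 2 [22.3°–231.1°] simple-harmonic, h=-8: full span → s += -8 → s = 16.0000
seg 3 [231.1°–309.8°] simple-harmonic, h=-8: θ=282.2° here. β=51.1, B=78.7. -8/2·(1 − cos(π·0.6493)) = -5.8081 → s = 10.1919

θ=32.8°: 23.9502
θ=282.2°: 10.1919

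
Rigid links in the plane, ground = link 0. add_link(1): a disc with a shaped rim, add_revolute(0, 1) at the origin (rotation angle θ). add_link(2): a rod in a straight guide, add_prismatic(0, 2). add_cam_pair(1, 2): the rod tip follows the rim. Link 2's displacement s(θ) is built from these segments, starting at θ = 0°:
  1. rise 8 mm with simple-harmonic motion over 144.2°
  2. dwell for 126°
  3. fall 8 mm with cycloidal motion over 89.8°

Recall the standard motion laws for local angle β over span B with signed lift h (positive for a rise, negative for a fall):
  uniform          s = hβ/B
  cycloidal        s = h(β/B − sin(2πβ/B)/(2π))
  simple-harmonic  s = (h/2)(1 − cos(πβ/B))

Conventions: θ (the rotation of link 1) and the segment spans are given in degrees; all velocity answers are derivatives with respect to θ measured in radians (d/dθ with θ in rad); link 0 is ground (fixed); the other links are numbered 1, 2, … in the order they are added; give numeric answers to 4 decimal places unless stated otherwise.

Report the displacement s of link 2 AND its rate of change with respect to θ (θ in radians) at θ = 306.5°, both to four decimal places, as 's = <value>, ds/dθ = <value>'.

segment 1 (0° to 144.2°, simple-harmonic, h = 8) is passed completely: s = 0.0000 + (8) = 8.0000
segment 2 (144.2° to 270.2°, dwell): s unchanged at 8.0000
θ = 306.5° falls in segment 3 (270.2° to 360°, cycloidal, h = -8): β = 306.5 − 270.2 = 36.3°, B = 89.8°; Δs = -8·(0.4042 − sin(2π·0.4042)/(2π)) = -2.5131; s = 8.0000 − 2.5131 = 5.4869
velocity in seg [270.2°–360°] (cycloidal), θ in radians: β = 36.3° = 0.6336 rad, B = 89.8° = 1.5673 rad; ds/dθ = (h/B)(1 − cos(2πβ/B)) = ((-8)/1.5673)(1 − cos(2π·0.4042)) = -9.312069 mm/rad

s = 5.4869, ds/dθ = -9.3121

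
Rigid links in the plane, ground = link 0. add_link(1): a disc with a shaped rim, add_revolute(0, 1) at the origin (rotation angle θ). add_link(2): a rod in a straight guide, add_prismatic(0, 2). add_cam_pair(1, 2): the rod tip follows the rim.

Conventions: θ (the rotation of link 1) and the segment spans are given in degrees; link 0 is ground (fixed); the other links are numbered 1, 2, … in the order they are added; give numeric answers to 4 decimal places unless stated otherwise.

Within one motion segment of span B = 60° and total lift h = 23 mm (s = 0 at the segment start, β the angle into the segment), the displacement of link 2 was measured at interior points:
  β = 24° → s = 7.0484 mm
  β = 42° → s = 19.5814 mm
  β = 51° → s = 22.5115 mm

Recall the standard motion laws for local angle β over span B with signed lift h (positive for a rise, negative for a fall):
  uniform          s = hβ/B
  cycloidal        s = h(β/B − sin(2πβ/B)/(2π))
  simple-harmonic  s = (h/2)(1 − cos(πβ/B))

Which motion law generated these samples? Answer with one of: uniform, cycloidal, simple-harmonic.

candidates at β/B = r: uniform s = h·r (linear in β); cycloidal s = h·(r − sin(2πr)/(2π)); simple-harmonic s = (h/2)(1 − cos(πr))
β=24°: printed 7.0484 | uniform 9.2000, cycloidal 7.0484, simple-harmonic 7.9463
β=42°: printed 19.5814 | uniform 16.1000, cycloidal 19.5814, simple-harmonic 18.2595
β=51°: printed 22.5115 | uniform 19.5500, cycloidal 22.5115, simple-harmonic 21.7466
only one law matches every sample → cycloidal

cycloidal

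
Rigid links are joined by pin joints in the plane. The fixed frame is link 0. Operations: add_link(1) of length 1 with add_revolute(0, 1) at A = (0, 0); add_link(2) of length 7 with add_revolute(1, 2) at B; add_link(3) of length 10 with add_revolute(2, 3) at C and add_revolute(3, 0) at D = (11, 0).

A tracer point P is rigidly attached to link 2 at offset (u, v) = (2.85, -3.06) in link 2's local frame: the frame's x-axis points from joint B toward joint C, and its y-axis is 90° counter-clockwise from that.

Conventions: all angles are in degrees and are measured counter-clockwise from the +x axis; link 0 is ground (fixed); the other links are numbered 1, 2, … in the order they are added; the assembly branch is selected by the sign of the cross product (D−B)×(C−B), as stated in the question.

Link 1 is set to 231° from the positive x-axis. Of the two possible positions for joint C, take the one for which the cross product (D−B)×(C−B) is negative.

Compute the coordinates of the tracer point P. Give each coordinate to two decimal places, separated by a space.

A=(0,0), D=(11.00,0)
B = A + 1.00·(cos231°, sin231°) = (-0.6293, -0.7771)
|BD| = 11.6553
circle(B,7.00) ∩ circle(D,10.00): a=3.6398, h=5.9793
  candidates: C₊=(2.6037,5.4315) cross=69.690; C₋=(3.4010,-6.5004) cross=-69.690
  branch - wants cross < 0 → take C=(3.4010,-6.5004) (cross=-69.690)
ex = (C−B)/|BC| = (0.5758,-0.8176); ey = (0.8176,0.5758)
P = B + 2.85·ex + -3.06·ey = (-1.4903,-4.8692)

-1.49 -4.87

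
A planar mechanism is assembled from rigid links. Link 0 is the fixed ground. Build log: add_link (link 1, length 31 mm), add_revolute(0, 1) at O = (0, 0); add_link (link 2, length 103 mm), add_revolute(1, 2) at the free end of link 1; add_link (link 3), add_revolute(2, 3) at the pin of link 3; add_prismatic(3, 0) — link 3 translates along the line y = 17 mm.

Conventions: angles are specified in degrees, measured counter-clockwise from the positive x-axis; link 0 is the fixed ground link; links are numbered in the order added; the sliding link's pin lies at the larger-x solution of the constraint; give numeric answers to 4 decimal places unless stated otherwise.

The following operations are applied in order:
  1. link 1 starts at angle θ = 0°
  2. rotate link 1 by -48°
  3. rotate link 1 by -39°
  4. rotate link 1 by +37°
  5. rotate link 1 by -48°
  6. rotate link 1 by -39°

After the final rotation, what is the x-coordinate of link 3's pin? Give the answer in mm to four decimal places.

geometry: r = 31 mm, L = 103 mm, e = 17 mm; θ starts at 0°
rotate link 1 by -48°: θ ← 0° -48° = -48°
rotate link 1 by -39°: θ ← -48° -39° = -87°
rotate link 1 by +37°: θ ← -87° +37° = -50°
rotate link 1 by -48°: θ ← -50° -48° = -98°
rotate link 1 by -39°: θ ← -98° -39° = -137°
crank pin P = (r cos θ, r sin θ) = (-22.671965, -21.141949)
h = r sin θ − e = -21.141949 − 17 = -38.141949
x = r cos θ + √(L² − h²) = -22.671965 + 95.677540 = 73.005576

73.0056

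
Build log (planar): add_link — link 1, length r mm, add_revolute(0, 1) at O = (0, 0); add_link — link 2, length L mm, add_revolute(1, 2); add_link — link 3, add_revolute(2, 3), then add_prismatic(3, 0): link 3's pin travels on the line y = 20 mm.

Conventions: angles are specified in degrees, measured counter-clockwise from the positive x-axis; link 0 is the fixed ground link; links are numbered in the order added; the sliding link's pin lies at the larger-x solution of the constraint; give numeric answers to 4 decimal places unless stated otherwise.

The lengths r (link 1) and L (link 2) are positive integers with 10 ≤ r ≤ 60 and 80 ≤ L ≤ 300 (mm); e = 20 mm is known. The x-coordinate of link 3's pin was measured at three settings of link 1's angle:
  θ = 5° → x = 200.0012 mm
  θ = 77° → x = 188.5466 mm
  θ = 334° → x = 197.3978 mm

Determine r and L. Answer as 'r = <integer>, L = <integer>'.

constraint per measurement: (x − r cos θ)² + (r sin θ − e)² = L²
subtracting the θ₁ and θ₂ equations cancels the r² and L² terms:
r = (x₁² − x₂²) / (2[(x₁cos θ₁ + e sin θ₁) − (x₂cos θ₂ + e sin θ₂)]) = 16.0001 → r = 16
L² = (x₁ − r cos θ₁)² + (r sin θ₁ − e)² = 34225.0160 → L = 185.0000 → L = 185
check at θ₃=334°: x = 197.3978 (printed 197.3978) ✓

r = 16, L = 185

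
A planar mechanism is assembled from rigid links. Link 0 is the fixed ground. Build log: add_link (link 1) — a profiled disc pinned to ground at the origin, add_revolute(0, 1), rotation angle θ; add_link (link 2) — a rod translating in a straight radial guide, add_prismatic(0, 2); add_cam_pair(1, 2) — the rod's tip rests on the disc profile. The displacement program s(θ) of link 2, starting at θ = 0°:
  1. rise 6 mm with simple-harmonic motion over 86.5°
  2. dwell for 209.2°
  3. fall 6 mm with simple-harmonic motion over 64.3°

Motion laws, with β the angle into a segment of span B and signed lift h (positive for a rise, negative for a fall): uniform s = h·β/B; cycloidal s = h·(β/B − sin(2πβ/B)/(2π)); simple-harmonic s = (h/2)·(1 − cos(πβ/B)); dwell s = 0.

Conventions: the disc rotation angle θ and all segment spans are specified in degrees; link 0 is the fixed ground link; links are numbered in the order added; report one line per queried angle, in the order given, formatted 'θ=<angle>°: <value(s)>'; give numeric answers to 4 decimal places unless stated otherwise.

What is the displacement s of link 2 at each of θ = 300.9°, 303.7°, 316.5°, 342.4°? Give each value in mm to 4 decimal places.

seg 1 [0°–86.5°] simple-harmonic, h=6: full span → s += 6 → s = 6.0000
seg 2 [86.5°–295.7°] dwell: s stays 6.0000
seg 3 [295.7°–360°] simple-harmonic, h=-6: θ=300.9° here. β=5.2, B=64.3. -6/2·(1 − cos(π·0.0809)) = -0.0963 → s = 5.9037
seg 3 [295.7°–360°] simple-harmonic, h=-6: θ=303.7° here. β=8, B=64.3. -6/2·(1 − cos(π·0.1244)) = -0.2263 → s = 5.7737
seg 3 [295.7°–360°] simple-harmonic, h=-6: θ=316.5° here. β=20.8, B=64.3. -6/2·(1 − cos(π·0.3235)) = -1.4203 → s = 4.5797
seg 3 [295.7°–360°] simple-harmonic, h=-6: θ=342.4° here. β=46.7, B=64.3. -6/2·(1 − cos(π·0.7263)) = -4.9575 → s = 1.0425

θ=300.9°: 5.9037
θ=303.7°: 5.7737
θ=316.5°: 4.5797
θ=342.4°: 1.0425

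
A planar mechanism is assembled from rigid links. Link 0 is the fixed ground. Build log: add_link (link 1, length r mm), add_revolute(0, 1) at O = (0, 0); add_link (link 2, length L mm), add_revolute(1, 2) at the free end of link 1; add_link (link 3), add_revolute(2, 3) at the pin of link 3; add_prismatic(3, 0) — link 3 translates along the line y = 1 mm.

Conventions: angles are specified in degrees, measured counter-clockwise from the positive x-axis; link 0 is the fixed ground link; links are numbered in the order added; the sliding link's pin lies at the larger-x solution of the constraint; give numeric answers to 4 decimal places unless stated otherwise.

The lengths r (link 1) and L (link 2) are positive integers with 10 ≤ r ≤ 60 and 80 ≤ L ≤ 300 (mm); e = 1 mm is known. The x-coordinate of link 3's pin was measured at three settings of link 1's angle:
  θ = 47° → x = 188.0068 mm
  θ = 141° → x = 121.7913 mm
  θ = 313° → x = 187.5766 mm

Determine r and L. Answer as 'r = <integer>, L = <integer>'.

constraint per measurement: (x − r cos θ)² + (r sin θ − e)² = L²
subtracting the θ₁ and θ₂ equations cancels the r² and L² terms:
r = (x₁² − x₂²) / (2[(x₁cos θ₁ + e sin θ₁) − (x₂cos θ₂ + e sin θ₂)]) = 46.0000 → r = 46
L² = (x₁ − r cos θ₁)² + (r sin θ₁ − e)² = 25600.0020 → L = 160.0000 → L = 160
check at θ₃=313°: x = 187.5766 (printed 187.5766) ✓

r = 46, L = 160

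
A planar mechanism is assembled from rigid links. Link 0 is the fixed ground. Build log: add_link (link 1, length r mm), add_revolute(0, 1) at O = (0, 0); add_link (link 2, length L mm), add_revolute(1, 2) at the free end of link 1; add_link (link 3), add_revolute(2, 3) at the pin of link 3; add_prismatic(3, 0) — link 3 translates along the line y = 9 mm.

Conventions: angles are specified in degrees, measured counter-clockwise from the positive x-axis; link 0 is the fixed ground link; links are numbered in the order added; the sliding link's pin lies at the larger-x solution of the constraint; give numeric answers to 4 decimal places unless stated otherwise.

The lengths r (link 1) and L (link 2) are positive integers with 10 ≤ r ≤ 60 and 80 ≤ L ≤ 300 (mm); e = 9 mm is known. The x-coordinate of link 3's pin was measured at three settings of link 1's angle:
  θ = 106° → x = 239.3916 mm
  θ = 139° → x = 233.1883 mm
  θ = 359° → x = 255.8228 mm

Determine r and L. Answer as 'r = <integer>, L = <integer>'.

constraint per measurement: (x − r cos θ)² + (r sin θ − e)² = L²
subtracting the θ₁ and θ₂ equations cancels the r² and L² terms:
r = (x₁² − x₂²) / (2[(x₁cos θ₁ + e sin θ₁) − (x₂cos θ₂ + e sin θ₂)]) = 13.0001 → r = 13
L² = (x₁ − r cos θ₁)² + (r sin θ₁ − e)² = 59049.0199 → L = 243.0000 → L = 243
check at θ₃=359°: x = 255.8228 (printed 255.8228) ✓

r = 13, L = 243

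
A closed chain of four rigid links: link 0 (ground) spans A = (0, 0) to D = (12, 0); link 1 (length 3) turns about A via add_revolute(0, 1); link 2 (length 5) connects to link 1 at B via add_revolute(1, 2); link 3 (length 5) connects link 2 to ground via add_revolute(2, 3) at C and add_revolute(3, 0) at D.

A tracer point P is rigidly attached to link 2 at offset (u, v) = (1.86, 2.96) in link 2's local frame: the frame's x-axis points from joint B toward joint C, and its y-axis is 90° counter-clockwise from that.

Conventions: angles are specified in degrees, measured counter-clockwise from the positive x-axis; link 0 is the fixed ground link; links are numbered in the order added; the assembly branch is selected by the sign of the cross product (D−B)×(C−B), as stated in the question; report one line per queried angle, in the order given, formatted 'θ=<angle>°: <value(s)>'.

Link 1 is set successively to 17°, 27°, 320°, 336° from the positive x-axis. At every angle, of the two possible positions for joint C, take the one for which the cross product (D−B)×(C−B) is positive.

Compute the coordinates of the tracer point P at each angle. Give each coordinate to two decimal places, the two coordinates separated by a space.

A=(0,0), D=(12.00,0)
θ=17°: B = A + 3.00·(cos17°, sin17°) = (2.8689, 0.8771)
θ=17°: |BD| = 9.1731
θ=17°: circle(B,5.00) ∩ circle(D,5.00): a=4.5866, h=1.9909
θ=17°:   candidates: C₊=(7.6248,2.4203) cross=18.262; C₋=(7.2441,-1.5432) cross=-18.262
θ=17°:   branch + wants cross > 0 → take C=(7.6248,2.4203) (cross=18.262)
θ=17°: ex = (C−B)/|BC| = (0.9512,0.3086); ey = (-0.3086,0.9512)
θ=17°: P = B + 1.86·ex + 2.96·ey = (3.7246,4.2667)
θ=27°: B = A + 3.00·(cos27°, sin27°) = (2.6730, 1.3620)
θ=27°: |BD| = 9.4259
θ=27°: circle(B,5.00) ∩ circle(D,5.00): a=4.7129, h=1.6698
θ=27°:   candidates: C₊=(7.5778,2.3332) cross=15.739; C₋=(7.0952,-0.9713) cross=-15.739
θ=27°:   branch + wants cross > 0 → take C=(7.5778,2.3332) (cross=15.739)
θ=27°: ex = (C−B)/|BC| = (0.9810,0.1943); ey = (-0.1943,0.9810)
θ=27°: P = B + 1.86·ex + 2.96·ey = (3.9226,4.6269)
θ=320°: B = A + 3.00·(cos320°, sin320°) = (2.2981, -1.9284)
θ=320°: |BD| = 9.8917
θ=320°: circle(B,5.00) ∩ circle(D,5.00): a=4.9458, h=0.7340
θ=320°:   candidates: C₊=(7.0060,-0.2442) cross=7.261; C₋=(7.2922,-1.6841) cross=-7.261
θ=320°:   branch + wants cross > 0 → take C=(7.0060,-0.2442) (cross=7.261)
θ=320°: ex = (C−B)/|BC| = (0.9416,0.3368); ey = (-0.3368,0.9416)
θ=320°: P = B + 1.86·ex + 2.96·ey = (3.0524,1.4852)
θ=336°: B = A + 3.00·(cos336°, sin336°) = (2.7406, -1.2202)
θ=336°: |BD| = 9.3394
θ=336°: circle(B,5.00) ∩ circle(D,5.00): a=4.6697, h=1.7871
θ=336°:   candidates: C₊=(7.1368,1.1617) cross=16.691; C₋=(7.6038,-2.3819) cross=-16.691
θ=336°:   branch + wants cross > 0 → take C=(7.1368,1.1617) (cross=16.691)
θ=336°: ex = (C−B)/|BC| = (0.8792,0.4764); ey = (-0.4764,0.8792)
θ=336°: P = B + 1.86·ex + 2.96·ey = (2.9659,2.2684)

θ=17°: 3.72 4.27
θ=27°: 3.92 4.63
θ=320°: 3.05 1.49
θ=336°: 2.97 2.27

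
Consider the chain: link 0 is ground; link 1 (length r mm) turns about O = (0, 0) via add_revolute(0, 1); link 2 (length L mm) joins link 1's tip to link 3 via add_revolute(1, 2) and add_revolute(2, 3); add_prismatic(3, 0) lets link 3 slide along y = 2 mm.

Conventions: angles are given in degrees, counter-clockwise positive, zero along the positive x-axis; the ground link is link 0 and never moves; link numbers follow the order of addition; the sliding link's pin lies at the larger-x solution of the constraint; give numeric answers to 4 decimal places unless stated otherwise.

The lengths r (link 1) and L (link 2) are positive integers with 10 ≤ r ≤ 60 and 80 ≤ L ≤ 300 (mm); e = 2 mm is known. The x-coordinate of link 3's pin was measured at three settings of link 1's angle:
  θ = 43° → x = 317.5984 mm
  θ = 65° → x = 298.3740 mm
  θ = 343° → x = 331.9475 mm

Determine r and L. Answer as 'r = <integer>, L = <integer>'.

constraint per measurement: (x − r cos θ)² + (r sin θ − e)² = L²
subtracting the θ₁ and θ₂ equations cancels the r² and L² terms:
r = (x₁² − x₂²) / (2[(x₁cos θ₁ + e sin θ₁) − (x₂cos θ₂ + e sin θ₂)]) = 55.9998 → r = 56
L² = (x₁ − r cos θ₁)² + (r sin θ₁ − e)² = 77840.9783 → L = 279.0000 → L = 279
check at θ₃=343°: x = 331.9475 (printed 331.9475) ✓

r = 56, L = 279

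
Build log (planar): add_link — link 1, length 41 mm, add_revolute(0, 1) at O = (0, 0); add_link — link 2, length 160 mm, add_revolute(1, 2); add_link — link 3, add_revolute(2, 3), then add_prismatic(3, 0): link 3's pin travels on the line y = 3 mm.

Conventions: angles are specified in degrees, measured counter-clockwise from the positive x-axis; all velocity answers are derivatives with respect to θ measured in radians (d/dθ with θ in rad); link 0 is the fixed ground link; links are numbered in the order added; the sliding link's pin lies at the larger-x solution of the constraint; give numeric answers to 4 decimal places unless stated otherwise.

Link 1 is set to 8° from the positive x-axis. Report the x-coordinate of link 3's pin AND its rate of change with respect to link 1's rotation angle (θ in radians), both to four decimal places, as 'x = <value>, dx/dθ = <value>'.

geometry: r = 41 mm, L = 160 mm, e = 3 mm
crank pin P = (r cos θ, r sin θ) = (40.600991, 5.706097)
h = r sin θ − e = 5.706097 − 3 = 2.706097
x = r cos θ + √(L² − h²) = 40.600991 + 159.977114 = 200.578105
dx/dθ = −r sin θ − h·r cos θ/√(L² − h²) (θ in radians; h = 2.706097) = -6.392884

x = 200.5781, dx/dθ = -6.3929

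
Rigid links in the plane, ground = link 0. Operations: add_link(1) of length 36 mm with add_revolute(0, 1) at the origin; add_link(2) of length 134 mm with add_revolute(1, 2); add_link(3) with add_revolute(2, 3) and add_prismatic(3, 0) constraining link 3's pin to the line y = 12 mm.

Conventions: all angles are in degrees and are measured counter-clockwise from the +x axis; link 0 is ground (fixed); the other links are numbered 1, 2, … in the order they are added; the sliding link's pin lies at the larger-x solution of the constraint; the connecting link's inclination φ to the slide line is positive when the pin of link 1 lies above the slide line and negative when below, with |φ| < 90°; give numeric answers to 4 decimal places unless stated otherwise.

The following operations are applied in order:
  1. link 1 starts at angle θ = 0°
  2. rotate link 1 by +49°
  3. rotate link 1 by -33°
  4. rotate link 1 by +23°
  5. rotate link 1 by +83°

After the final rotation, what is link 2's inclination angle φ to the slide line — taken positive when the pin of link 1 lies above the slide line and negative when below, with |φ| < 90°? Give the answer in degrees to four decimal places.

geometry: r = 36 mm, L = 134 mm, e = 12 mm; θ starts at 0°
rotate link 1 by +49°: θ ← 0° +49° = 49°
rotate link 1 by -33°: θ ← 49° -33° = 16°
rotate link 1 by +23°: θ ← 16° +23° = 39°
rotate link 1 by +83°: θ ← 39° +83° = 122°
h = r sin θ − e = 30.529731 − 12 = 18.529731
sin φ = h / L = 18.529731 / 134 = 0.13828158
φ = arcsin(0.13828158) = 7.948421°

7.9484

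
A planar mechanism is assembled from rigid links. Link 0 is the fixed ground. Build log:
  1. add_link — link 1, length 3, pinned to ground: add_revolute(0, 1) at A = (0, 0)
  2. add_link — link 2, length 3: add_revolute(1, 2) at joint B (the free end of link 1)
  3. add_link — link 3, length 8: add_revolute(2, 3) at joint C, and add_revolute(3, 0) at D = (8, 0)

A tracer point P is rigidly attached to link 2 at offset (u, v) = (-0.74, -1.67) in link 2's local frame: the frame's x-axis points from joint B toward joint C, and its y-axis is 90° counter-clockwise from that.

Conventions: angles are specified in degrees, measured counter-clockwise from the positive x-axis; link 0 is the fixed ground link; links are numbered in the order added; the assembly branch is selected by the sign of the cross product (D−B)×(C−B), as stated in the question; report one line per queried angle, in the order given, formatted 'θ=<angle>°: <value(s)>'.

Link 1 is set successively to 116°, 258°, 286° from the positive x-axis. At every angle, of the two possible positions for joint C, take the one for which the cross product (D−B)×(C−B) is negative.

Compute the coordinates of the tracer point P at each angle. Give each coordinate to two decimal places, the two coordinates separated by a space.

A=(0,0), D=(8.00,0)
θ=116°: B = A + 3.00·(cos116°, sin116°) = (-1.3151, 2.6964)
θ=116°: |BD| = 9.6975
θ=116°: circle(B,3.00) ∩ circle(D,8.00): a=2.0130, h=2.2244
θ=116°:   candidates: C₊=(1.2370,4.2734) cross=21.571; C₋=(-0.0000,-0.0000) cross=-21.571
θ=116°:   branch - wants cross < 0 → take C=(-0.0000,-0.0000) (cross=-21.571)
θ=116°: ex = (C−B)/|BC| = (0.4384,-0.8988); ey = (0.8988,0.4384)
θ=116°: P = B + -0.74·ex + -1.67·ey = (-3.1405,2.6294)
θ=258°: B = A + 3.00·(cos258°, sin258°) = (-0.6237, -2.9344)
θ=258°: |BD| = 9.1093
θ=258°: circle(B,3.00) ∩ circle(D,8.00): a=1.5358, h=2.5771
θ=258°:   candidates: C₊=(0.0000,-0.0000) cross=23.476; C₋=(1.6603,-4.8794) cross=-23.476
θ=258°:   branch - wants cross < 0 → take C=(1.6603,-4.8794) (cross=-23.476)
θ=258°: ex = (C−B)/|BC| = (0.7614,-0.6483); ey = (0.6483,0.7614)
θ=258°: P = B + -0.74·ex + -1.67·ey = (-2.2699,-3.7262)
θ=286°: B = A + 3.00·(cos286°, sin286°) = (0.8269, -2.8838)
θ=286°: |BD| = 7.7311
θ=286°: circle(B,3.00) ∩ circle(D,8.00): a=0.3085, h=2.9841
θ=286°:   candidates: C₊=(0.0000,0.0000) cross=23.070; C₋=(2.2262,-5.5375) cross=-23.070
θ=286°:   branch - wants cross < 0 → take C=(2.2262,-5.5375) (cross=-23.070)
θ=286°: ex = (C−B)/|BC| = (0.4664,-0.8846); ey = (0.8846,0.4664)
θ=286°: P = B + -0.74·ex + -1.67·ey = (-0.9955,-3.0082)

θ=116°: -3.14 2.63
θ=258°: -2.27 -3.73
θ=286°: -1.00 -3.01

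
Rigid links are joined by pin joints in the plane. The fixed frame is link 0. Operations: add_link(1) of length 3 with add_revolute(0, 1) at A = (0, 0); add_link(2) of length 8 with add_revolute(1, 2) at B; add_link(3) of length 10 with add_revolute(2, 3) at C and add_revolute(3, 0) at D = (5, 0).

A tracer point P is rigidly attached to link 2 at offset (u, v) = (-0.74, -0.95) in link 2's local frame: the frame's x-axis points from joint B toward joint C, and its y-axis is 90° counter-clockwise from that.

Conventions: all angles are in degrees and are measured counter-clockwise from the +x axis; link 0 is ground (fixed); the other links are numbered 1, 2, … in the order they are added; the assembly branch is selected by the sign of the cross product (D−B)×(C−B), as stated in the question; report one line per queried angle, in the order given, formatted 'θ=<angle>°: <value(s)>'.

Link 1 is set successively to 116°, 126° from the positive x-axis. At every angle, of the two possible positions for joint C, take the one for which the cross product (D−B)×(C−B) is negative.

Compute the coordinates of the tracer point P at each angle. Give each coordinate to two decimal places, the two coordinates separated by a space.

A=(0,0), D=(5.00,0)
θ=116°: B = A + 3.00·(cos116°, sin116°) = (-1.3151, 2.6964)
θ=116°: |BD| = 6.8667
θ=116°: circle(B,8.00) ∩ circle(D,10.00): a=0.8120, h=7.9587
θ=116°:   candidates: C₊=(2.5568,9.6970) cross=54.650; C₋=(-3.6936,-4.9419) cross=-54.650
θ=116°:   branch - wants cross < 0 → take C=(-3.6936,-4.9419) (cross=-54.650)
θ=116°: ex = (C−B)/|BC| = (-0.2973,-0.9548); ey = (0.9548,-0.2973)
θ=116°: P = B + -0.74·ex + -0.95·ey = (-2.0022,3.6854)
θ=126°: B = A + 3.00·(cos126°, sin126°) = (-1.7634, 2.4271)
θ=126°: |BD| = 7.1856
θ=126°: circle(B,8.00) ∩ circle(D,10.00): a=1.0878, h=7.9257
θ=126°:   candidates: C₊=(1.9376,9.5195) cross=56.951; C₋=(-3.4165,-5.4003) cross=-56.951
θ=126°:   branch - wants cross < 0 → take C=(-3.4165,-5.4003) (cross=-56.951)
θ=126°: ex = (C−B)/|BC| = (-0.2066,-0.9784); ey = (0.9784,-0.2066)
θ=126°: P = B + -0.74·ex + -0.95·ey = (-2.5399,3.3474)

θ=116°: -2.00 3.69
θ=126°: -2.54 3.35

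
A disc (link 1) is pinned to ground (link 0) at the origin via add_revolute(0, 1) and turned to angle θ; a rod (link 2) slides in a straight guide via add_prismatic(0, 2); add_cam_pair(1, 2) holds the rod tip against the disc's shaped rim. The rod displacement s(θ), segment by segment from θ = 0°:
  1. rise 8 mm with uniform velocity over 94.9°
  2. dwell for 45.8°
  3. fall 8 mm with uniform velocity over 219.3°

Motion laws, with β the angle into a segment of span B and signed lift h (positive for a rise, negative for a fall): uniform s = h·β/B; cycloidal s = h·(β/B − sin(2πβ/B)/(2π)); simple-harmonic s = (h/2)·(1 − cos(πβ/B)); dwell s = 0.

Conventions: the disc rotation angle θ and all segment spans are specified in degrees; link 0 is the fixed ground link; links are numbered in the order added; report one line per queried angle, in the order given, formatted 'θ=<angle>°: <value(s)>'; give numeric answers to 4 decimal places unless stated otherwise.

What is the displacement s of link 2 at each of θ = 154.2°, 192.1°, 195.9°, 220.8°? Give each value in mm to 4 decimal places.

segment 1 (0° to 94.9°, uniform, h = 8) is passed completely: s = 0.0000 + (8) = 8.0000
segment 2 (94.9° to 140.7°, dwell): s unchanged at 8.0000
θ = 154.2° falls in segment 3 (140.7° to 360°, uniform, h = -8): β = 154.2 − 140.7 = 13.5°, B = 219.3°; Δs = -8·13.5/219.3 = -0.4925; s = 8.0000 − 0.4925 = 7.5075
θ = 192.1° falls in segment 3 (140.7° to 360°, uniform, h = -8): β = 192.1 − 140.7 = 51.4°, B = 219.3°; Δs = -8·51.4/219.3 = -1.8751; s = 8.0000 − 1.8751 = 6.1249
θ = 195.9° falls in segment 3 (140.7° to 360°, uniform, h = -8): β = 195.9 − 140.7 = 55.2°, B = 219.3°; Δs = -8·55.2/219.3 = -2.0137; s = 8.0000 − 2.0137 = 5.9863
θ = 220.8° falls in segment 3 (140.7° to 360°, uniform, h = -8): β = 220.8 − 140.7 = 80.1°, B = 219.3°; Δs = -8·80.1/219.3 = -2.9220; s = 8.0000 − 2.9220 = 5.0780

θ=154.2°: 7.5075
θ=192.1°: 6.1249
θ=195.9°: 5.9863
θ=220.8°: 5.0780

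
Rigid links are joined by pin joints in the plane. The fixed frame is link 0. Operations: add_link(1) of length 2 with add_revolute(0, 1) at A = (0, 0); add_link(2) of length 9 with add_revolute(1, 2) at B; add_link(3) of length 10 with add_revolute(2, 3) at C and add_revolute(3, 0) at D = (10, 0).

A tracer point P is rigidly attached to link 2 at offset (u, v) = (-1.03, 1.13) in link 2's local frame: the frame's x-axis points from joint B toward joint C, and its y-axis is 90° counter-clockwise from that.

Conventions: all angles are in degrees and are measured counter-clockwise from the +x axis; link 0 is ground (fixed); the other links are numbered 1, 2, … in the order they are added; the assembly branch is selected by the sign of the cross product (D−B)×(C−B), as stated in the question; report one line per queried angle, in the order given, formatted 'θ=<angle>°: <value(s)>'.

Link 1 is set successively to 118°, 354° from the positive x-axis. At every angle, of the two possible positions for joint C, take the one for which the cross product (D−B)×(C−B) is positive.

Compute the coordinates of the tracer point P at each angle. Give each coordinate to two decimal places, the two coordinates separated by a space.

A=(0,0), D=(10.00,0)
θ=118°: B = A + 2.00·(cos118°, sin118°) = (-0.9389, 1.7659)
θ=118°: |BD| = 11.0806
θ=118°: circle(B,9.00) ∩ circle(D,10.00): a=4.6829, h=7.6857
θ=118°:   candidates: C₊=(4.9090,8.6071) cross=85.162; C₋=(2.4593,-6.5679) cross=-85.162
θ=118°:   branch + wants cross > 0 → take C=(4.9090,8.6071) (cross=85.162)
θ=118°: ex = (C−B)/|BC| = (0.6498,0.7601); ey = (-0.7601,0.6498)
θ=118°: P = B + -1.03·ex + 1.13·ey = (-2.4672,1.7172)
θ=354°: B = A + 2.00·(cos354°, sin354°) = (1.9890, -0.2091)
θ=354°: |BD| = 8.0137
θ=354°: circle(B,9.00) ∩ circle(D,10.00): a=2.8214, h=8.5463
θ=354°:   candidates: C₊=(4.5865,8.4080) cross=68.488; C₋=(5.0324,-8.6789) cross=-68.488
θ=354°:   branch + wants cross > 0 → take C=(4.5865,8.4080) (cross=68.488)
θ=354°: ex = (C−B)/|BC| = (0.2886,0.9574); ey = (-0.9574,0.2886)
θ=354°: P = B + -1.03·ex + 1.13·ey = (0.6099,-0.8691)

θ=118°: -2.47 1.72
θ=354°: 0.61 -0.87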